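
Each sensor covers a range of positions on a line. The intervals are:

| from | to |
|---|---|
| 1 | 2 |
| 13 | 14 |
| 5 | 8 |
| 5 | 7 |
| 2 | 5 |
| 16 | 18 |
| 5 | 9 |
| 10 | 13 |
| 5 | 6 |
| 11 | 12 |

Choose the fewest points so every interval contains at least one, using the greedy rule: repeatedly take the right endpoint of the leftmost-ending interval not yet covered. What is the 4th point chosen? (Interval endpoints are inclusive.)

14

Process intervals by earliest right end; each time one isn't hit yet, stab at its right endpoint.
By right end: [1,2]  [2,5]  [5,6]  [5,7]  [5,8]  [5,9]  [11,12]  [10,13]  [13,14]  [16,18]
[1,2] uncovered → point at 2; [5,6] uncovered → point at 6; [11,12] uncovered → point at 12; [13,14] uncovered → point at 14; [16,18] uncovered → point at 18.
Points: 2, 6, 12, 14, 18 (5 total).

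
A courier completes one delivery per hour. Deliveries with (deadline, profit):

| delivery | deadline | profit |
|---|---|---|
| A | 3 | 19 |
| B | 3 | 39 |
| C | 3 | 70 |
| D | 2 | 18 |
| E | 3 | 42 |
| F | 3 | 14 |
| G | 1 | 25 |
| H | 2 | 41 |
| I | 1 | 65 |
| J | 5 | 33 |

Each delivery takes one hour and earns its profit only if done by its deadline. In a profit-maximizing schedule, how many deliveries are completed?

By profit: C(d3,70), I(d1,65), E(d3,42), H(d2,41), B(d3,39), J(d5,33), G(d1,25), A(d3,19), D(d2,18), F(d3,14)
C→slot 3; I→slot 1; E→slot 2; H skipped; B skipped; J→slot 5; G skipped; A skipped; D skipped; F skipped.
4 of 10 scheduled.

4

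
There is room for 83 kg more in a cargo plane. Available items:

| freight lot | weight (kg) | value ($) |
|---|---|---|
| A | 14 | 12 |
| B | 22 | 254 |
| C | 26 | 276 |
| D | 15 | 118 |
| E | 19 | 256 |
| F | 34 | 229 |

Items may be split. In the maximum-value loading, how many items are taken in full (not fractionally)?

Order: E (256/19=13.47) > B (254/22=11.55) > C (276/26=10.62) > D (118/15=7.87) > F (229/34=6.74) > A (12/14=0.86)
Fill: take E (19 @ 256) → take B (22 @ 254) → take C (26 @ 276) → take D (15 @ 118) → take 1/34 of F → 6.74; 83/83 used.
4 item(s) taken whole; one partial (take 1/34 of F).

4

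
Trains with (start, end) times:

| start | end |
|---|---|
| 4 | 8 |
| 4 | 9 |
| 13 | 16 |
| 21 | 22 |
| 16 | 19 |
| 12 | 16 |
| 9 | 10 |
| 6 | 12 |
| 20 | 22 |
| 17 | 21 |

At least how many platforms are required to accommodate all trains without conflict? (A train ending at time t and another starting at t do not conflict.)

3

Count concurrent intervals with a sweep; the peak is the room count.
starts: [4, 4, 6, 9, 12, 13, 16, 17, 20, 21]
ends:   [8, 9, 10, 12, 16, 16, 19, 21, 22, 22]
s4→1 s4→2 s6→3  — peak 3.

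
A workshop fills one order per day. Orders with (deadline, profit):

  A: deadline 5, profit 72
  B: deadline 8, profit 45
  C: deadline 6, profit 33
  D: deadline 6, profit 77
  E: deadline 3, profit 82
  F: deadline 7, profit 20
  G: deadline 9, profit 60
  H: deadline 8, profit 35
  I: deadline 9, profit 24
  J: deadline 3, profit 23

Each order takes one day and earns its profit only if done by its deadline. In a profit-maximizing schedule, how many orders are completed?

9

Take jobs in profit order; each goes to the latest open slot no later than its deadline.
Profit order: E=82 D=77 A=72 G=60 B=45 H=35 C=33 I=24 J=23 F=20
Assign: E→slot 3, D→slot 6, A→slot 5, G→slot 9, B→slot 8, H→slot 7, C→slot 4, I→slot 2, J→slot 1, F skipped.
Slots: [1:J] [2:I] [3:E] [4:C] [5:A] [6:D] [7:H] [8:B] [9:G]
9 of 10 scheduled.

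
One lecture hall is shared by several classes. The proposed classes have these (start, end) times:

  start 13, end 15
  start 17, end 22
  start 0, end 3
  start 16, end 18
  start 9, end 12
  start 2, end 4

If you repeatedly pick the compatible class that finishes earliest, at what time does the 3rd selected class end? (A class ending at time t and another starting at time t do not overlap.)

Sort by end time and greedily take each interval whose start is ≥ the last chosen end.
Sorted by end: (0,3)  (2,4)  (9,12)  (13,15)  (16,18)  (17,22)
take (0,3); take (9,12); take (13,15); take (16,18); skip (17,22).
Selected: (0,3) (9,12) (13,15) (16,18)

15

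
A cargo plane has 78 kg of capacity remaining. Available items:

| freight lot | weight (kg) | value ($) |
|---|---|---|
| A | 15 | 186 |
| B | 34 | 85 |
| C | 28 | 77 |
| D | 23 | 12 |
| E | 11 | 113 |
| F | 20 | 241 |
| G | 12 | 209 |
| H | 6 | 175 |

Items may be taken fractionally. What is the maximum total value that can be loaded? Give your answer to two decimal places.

Order: H (175/6=29.17) > G (209/12=17.42) > A (186/15=12.40) > F (241/20=12.05) > E (113/11=10.27) > C (77/28=2.75) > B (85/34=2.50) > D (12/23=0.52)
Fill: take H (6 @ 175) → take G (12 @ 209) → take A (15 @ 186) → take F (20 @ 241) → take E (11 @ 113) → take 14/28 of C → 38.50; 78/78 used.
Total value = 962.50

962.50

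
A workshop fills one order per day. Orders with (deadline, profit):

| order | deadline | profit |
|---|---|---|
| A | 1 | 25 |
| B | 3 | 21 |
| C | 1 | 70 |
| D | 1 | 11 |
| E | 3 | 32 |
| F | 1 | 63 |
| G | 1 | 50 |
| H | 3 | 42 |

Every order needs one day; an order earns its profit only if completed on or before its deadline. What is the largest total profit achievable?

144

Sort by profit descending; place each in the latest free slot ≤ its deadline.
By profit: C(d1,70), F(d1,63), G(d1,50), H(d3,42), E(d3,32), A(d1,25), B(d3,21), D(d1,11)
C→slot 1; F skipped; G skipped; H→slot 3; E→slot 2; A skipped; B skipped; D skipped.
Profit = 70 + 32 + 42 = 144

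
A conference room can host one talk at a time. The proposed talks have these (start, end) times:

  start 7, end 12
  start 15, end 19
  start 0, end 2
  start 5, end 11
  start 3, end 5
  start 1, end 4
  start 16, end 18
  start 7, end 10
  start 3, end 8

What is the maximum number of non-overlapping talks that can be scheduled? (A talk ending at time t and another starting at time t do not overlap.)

Order by finish time; keep every interval that doesn't clash with the previous kept one.
By end time: (0,2), (1,4), (3,5), (3,8), (7,10), (5,11), (7,12), (16,18), (15,19).
Pick (0,2); next start ≥ 2 → (3,5); next start ≥ 5 → (7,10); next start ≥ 10 → (16,18).
Selected 4 talks.

4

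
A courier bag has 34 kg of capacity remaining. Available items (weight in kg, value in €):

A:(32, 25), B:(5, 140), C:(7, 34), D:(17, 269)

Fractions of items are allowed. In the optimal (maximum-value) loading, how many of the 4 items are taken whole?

3

Greedy by value/weight ratio, highest first.
Ratios (sorted): B 28.00, D 15.82, C 4.86, A 0.78
take B (5 @ 140); take D (17 @ 269); take C (7 @ 34); take 5/32 of A → 3.91. Capacity used 34/34.
3 item(s) taken whole; one partial (take 5/32 of A).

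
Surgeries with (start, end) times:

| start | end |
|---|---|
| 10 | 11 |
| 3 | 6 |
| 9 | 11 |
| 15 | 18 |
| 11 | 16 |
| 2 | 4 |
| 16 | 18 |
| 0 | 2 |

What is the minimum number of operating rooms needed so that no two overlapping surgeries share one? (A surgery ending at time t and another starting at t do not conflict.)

2

Count concurrent intervals with a sweep; the peak is the room count.
Events (time:±→running): 0:+→1 2:-→0 2:+→1 3:+→2 … peak 2.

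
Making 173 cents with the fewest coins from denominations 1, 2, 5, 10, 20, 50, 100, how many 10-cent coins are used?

0

Use the largest denomination that fits, subtract, and repeat.
173 = 1×100 + 1×50 + 1×20 + 1×2 + 1×1
Count of 10: 0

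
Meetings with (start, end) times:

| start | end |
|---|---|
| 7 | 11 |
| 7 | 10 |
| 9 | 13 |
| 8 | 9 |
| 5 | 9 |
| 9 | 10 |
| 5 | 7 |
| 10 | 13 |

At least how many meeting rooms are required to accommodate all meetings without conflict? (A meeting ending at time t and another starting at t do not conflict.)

starts: [5, 5, 7, 7, 8, 9, 9, 10]
ends:   [7, 9, 9, 10, 10, 11, 13, 13]
s5→1 s5→2 e7→1 s7→2 s7→3 s8→4  — peak 4.

4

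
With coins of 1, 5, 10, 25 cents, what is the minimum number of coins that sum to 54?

Greedy: take as many of the largest coin as possible, then repeat with the remainder.
54 = 2×25 + 4×1
Total coins = 2 + 4 = 6

6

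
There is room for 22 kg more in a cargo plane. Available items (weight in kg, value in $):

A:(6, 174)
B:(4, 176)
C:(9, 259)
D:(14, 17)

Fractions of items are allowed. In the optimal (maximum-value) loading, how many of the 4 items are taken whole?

3

Greedy by value/weight ratio, highest first.
Order: B (176/4=44.00) > A (174/6=29.00) > C (259/9=28.78) > D (17/14=1.21)
Fill: take B (4 @ 176) → take A (6 @ 174) → take C (9 @ 259) → take 3/14 of D → 3.64; 22/22 used.
3 item(s) taken whole; one partial (take 3/14 of D).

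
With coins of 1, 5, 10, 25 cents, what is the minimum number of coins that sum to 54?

6

Use the largest denomination that fits, subtract, and repeat.
54 − 2×25→4 − 4×1→0
Total coins = 2 + 4 = 6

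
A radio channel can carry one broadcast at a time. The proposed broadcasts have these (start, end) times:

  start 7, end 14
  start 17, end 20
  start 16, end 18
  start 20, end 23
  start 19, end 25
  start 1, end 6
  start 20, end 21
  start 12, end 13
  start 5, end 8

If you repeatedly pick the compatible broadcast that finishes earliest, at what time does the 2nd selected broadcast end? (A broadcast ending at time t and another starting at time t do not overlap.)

By end time: (1,6), (5,8), (12,13), (7,14), (16,18), (17,20), (20,21), (20,23), (19,25).
Pick (1,6); next start ≥ 6 → (12,13); next start ≥ 13 → (16,18); next start ≥ 18 → (20,21).
Selected: (1,6) (12,13) (16,18) (20,21)

13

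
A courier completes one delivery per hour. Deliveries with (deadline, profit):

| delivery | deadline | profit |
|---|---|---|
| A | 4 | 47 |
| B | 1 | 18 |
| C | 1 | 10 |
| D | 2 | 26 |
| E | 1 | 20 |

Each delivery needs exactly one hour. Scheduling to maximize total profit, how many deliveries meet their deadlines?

3

By profit: A(d4,47), D(d2,26), E(d1,20), B(d1,18), C(d1,10)
A→slot 4; D→slot 2; E→slot 1; B skipped; C skipped.
3 of 5 scheduled.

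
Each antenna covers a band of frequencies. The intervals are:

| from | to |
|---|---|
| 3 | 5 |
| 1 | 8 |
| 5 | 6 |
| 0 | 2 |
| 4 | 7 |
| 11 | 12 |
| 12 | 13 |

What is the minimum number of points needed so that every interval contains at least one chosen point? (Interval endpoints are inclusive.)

Sort by right endpoint; whenever an interval is uncovered, place a point at its right end.
Sorted: [0,2] [3,5] [5,6] [4,7] [1,8] [11,12] [12,13]
{[0,2]} hit by 2; {[3,5],[5,6],[4,7],[1,8]} hit by 5; {[11,12],[12,13]} hit by 12.
Points: 2, 5, 12 (3 total).

3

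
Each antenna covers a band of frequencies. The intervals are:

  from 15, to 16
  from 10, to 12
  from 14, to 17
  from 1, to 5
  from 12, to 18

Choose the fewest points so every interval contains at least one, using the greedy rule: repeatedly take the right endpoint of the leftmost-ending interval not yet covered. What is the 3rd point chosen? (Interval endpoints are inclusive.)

By right end: [1,5]  [10,12]  [15,16]  [14,17]  [12,18]
[1,5] uncovered → point at 5; [10,12] uncovered → point at 12; [15,16] uncovered → point at 16.
Points: 5, 12, 16 (3 total).

16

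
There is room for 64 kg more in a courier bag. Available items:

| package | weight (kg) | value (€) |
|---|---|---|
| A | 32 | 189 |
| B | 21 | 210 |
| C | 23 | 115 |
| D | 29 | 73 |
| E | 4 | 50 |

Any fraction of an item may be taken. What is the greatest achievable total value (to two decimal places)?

Greedy by value/weight ratio, highest first.
Order: E (50/4=12.50) > B (210/21=10.00) > A (189/32=5.91) > C (115/23=5.00) > D (73/29=2.52)
Fill: take E (4 @ 50) → take B (21 @ 210) → take A (32 @ 189) → take 7/23 of C → 35.00; 64/64 used.
Total value = 484.00

484.00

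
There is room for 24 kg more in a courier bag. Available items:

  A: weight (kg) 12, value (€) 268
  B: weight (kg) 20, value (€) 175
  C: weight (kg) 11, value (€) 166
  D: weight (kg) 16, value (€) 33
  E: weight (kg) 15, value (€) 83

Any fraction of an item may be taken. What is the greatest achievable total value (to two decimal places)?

Greedy by value/weight ratio, highest first.
Ratios (sorted): A 22.33, C 15.09, B 8.75, E 5.53, D 2.06
take A (12 @ 268); take C (11 @ 166); take 1/20 of B → 8.75. Capacity used 24/24.
Total value = 442.75

442.75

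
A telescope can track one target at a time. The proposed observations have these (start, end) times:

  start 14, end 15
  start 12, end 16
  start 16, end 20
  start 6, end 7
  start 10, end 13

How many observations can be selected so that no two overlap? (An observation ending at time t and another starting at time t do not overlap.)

4

Order by finish time; keep every interval that doesn't clash with the previous kept one.
By end time: (6,7), (10,13), (14,15), (12,16), (16,20).
Pick (6,7); next start ≥ 7 → (10,13); next start ≥ 13 → (14,15); next start ≥ 15 → (16,20).
Selected 4 observations.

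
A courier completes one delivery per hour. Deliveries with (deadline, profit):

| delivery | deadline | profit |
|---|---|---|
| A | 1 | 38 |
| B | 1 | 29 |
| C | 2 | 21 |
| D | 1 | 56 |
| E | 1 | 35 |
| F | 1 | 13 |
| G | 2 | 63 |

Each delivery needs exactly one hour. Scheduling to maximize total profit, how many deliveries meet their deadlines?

Sort by profit descending; place each in the latest free slot ≤ its deadline.
By profit: G(d2,63), D(d1,56), A(d1,38), E(d1,35), B(d1,29), C(d2,21), F(d1,13)
G→slot 2; D→slot 1; A skipped; E skipped; B skipped; C skipped; F skipped.
2 of 7 scheduled.

2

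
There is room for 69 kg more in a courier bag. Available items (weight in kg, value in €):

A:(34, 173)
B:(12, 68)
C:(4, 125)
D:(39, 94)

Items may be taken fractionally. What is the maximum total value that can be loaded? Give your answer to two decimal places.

Sort by value per unit weight and fill in that order.
Order: C (125/4=31.25) > B (68/12=5.67) > A (173/34=5.09) > D (94/39=2.41)
Fill: take C (4 @ 125) → take B (12 @ 68) → take A (34 @ 173) → take 19/39 of D → 45.79; 69/69 used.
Total value = 411.79

411.79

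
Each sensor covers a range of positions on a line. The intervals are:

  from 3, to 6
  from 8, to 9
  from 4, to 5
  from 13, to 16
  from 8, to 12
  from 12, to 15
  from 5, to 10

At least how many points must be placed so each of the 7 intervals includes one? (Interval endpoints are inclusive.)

3

Process intervals by earliest right end; each time one isn't hit yet, stab at its right endpoint.
Sorted: [4,5] [3,6] [8,9] [5,10] [8,12] [12,15] [13,16]
{[4,5],[3,6]} hit by 5; {[8,9],[5,10],[8,12]} hit by 9; {[12,15],[13,16]} hit by 15.
Points: 5, 9, 15 (3 total).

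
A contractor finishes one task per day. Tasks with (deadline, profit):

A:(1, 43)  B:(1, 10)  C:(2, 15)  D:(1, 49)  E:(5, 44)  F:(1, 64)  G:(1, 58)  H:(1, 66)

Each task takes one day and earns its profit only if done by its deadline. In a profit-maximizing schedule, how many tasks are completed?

Take jobs in profit order; each goes to the latest open slot no later than its deadline.
By profit: H(d1,66), F(d1,64), G(d1,58), D(d1,49), E(d5,44), A(d1,43), C(d2,15), B(d1,10)
H→slot 1; F skipped; G skipped; D skipped; E→slot 5; A skipped; C→slot 2; B skipped.
3 of 8 scheduled.

3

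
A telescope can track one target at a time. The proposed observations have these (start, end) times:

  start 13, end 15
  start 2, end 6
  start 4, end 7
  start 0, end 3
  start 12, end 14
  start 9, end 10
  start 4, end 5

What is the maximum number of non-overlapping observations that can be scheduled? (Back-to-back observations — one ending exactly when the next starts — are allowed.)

4

Order by finish time; keep every interval that doesn't clash with the previous kept one.
Sorted by end: (0,3)  (4,5)  (2,6)  (4,7)  (9,10)  (12,14)  (13,15)
take (0,3); take (4,5); skip (2,6); take (9,10); take (12,14).
Selected 4 observations.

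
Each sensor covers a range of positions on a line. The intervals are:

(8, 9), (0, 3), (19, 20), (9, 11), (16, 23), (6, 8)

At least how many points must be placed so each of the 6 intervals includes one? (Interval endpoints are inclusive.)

Sorted: [0,3] [6,8] [8,9] [9,11] [19,20] [16,23]
{[0,3]} hit by 3; {[6,8],[8,9]} hit by 8; {[9,11]} hit by 11; {[19,20],[16,23]} hit by 20.
Points: 3, 8, 11, 20 (4 total).

4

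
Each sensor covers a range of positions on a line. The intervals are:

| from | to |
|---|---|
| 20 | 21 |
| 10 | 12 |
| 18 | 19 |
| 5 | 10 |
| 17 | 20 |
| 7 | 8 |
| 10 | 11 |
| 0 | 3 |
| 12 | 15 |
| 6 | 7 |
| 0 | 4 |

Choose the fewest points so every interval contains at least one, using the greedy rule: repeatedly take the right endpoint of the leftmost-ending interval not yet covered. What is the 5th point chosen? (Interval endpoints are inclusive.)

Process intervals by earliest right end; each time one isn't hit yet, stab at its right endpoint.
Sorted: [0,3] [0,4] [6,7] [7,8] [5,10] [10,11] [10,12] [12,15] [18,19] [17,20] [20,21]
{[0,3],[0,4]} hit by 3; {[6,7],[7,8],[5,10]} hit by 7; {[10,11],[10,12]} hit by 11; {[12,15]} hit by 15; {[18,19],[17,20]} hit by 19; {[20,21]} hit by 21.
Points: 3, 7, 11, 15, 19, 21 (6 total).

19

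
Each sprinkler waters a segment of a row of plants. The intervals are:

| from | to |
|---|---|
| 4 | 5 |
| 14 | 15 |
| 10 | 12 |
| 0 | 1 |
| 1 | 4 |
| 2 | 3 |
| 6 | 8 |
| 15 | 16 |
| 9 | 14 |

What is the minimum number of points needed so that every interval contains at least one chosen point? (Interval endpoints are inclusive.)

6

Sorted: [0,1] [2,3] [1,4] [4,5] [6,8] [10,12] [9,14] [14,15] [15,16]
{[0,1]} hit by 1; {[2,3],[1,4]} hit by 3; {[4,5]} hit by 5; {[6,8]} hit by 8; {[10,12],[9,14]} hit by 12; {[14,15],[15,16]} hit by 15.
Points: 1, 3, 5, 8, 12, 15 (6 total).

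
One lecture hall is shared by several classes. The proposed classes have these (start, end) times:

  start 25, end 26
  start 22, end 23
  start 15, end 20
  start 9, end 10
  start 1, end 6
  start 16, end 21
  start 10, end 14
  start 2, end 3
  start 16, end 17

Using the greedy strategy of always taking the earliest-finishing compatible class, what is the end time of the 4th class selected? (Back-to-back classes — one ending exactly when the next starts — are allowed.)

17

Sorted by end: (2,3)  (1,6)  (9,10)  (10,14)  (16,17)  (15,20)  (16,21)  (22,23)  (25,26)
take (2,3); take (9,10); take (10,14); take (16,17); skip (16,21); take (22,23); take (25,26).
Selected: (2,3) (9,10) (10,14) (16,17) (22,23) (25,26)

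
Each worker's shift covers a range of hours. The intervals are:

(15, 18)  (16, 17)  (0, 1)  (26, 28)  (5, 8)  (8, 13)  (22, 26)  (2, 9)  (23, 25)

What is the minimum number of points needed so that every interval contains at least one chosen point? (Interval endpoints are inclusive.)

Process intervals by earliest right end; each time one isn't hit yet, stab at its right endpoint.
Sorted: [0,1] [5,8] [2,9] [8,13] [16,17] [15,18] [23,25] [22,26] [26,28]
{[0,1]} hit by 1; {[5,8],[2,9],[8,13]} hit by 8; {[16,17],[15,18]} hit by 17; {[23,25],[22,26]} hit by 25; {[26,28]} hit by 28.
Points: 1, 8, 17, 25, 28 (5 total).

5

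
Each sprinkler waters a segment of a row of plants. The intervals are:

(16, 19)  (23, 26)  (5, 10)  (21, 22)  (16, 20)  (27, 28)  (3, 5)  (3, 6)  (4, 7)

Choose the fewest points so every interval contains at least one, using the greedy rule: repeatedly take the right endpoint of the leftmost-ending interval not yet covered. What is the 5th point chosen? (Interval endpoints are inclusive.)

28

Sort by right endpoint; whenever an interval is uncovered, place a point at its right end.
By right end: [3,5]  [3,6]  [4,7]  [5,10]  [16,19]  [16,20]  [21,22]  [23,26]  [27,28]
[3,5] uncovered → point at 5; [16,19] uncovered → point at 19; [21,22] uncovered → point at 22; [23,26] uncovered → point at 26; [27,28] uncovered → point at 28.
Points: 5, 19, 22, 26, 28 (5 total).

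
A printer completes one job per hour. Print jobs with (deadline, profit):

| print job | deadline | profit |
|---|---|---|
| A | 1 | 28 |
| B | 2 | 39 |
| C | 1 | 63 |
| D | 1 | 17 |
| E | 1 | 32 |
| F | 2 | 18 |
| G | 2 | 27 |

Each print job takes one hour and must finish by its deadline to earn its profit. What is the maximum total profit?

Sort by profit descending; place each in the latest free slot ≤ its deadline.
By profit: C(d1,63), B(d2,39), E(d1,32), A(d1,28), G(d2,27), F(d2,18), D(d1,17)
C→slot 1; B→slot 2; E skipped; A skipped; G skipped; F skipped; D skipped.
Profit = 63 + 39 = 102

102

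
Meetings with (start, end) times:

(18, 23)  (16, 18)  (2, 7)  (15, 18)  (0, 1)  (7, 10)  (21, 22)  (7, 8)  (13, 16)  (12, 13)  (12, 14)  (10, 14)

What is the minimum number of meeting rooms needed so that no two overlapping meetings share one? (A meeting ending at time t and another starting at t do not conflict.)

3

Count concurrent intervals with a sweep; the peak is the room count.
Events (time:±→running): 0:+→1 1:-→0 2:+→1 7:-→0 7:+→1 7:+→2 8:-→1 10:-→0 10:+→1 12:+→2 12:+→3 … peak 3.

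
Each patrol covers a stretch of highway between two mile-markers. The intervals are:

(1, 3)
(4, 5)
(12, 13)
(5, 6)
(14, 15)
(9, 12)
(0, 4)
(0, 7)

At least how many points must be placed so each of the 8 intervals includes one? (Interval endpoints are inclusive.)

Sort by right endpoint; whenever an interval is uncovered, place a point at its right end.
By right end: [1,3]  [0,4]  [4,5]  [5,6]  [0,7]  [9,12]  [12,13]  [14,15]
[1,3] uncovered → point at 3; [4,5] uncovered → point at 5; [9,12] uncovered → point at 12; [14,15] uncovered → point at 15.
Points: 3, 5, 12, 15 (4 total).

4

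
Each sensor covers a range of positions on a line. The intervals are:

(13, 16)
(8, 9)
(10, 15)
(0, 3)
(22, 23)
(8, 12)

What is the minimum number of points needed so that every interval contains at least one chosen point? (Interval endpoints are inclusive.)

Process intervals by earliest right end; each time one isn't hit yet, stab at its right endpoint.
Sorted: [0,3] [8,9] [8,12] [10,15] [13,16] [22,23]
{[0,3]} hit by 3; {[8,9],[8,12]} hit by 9; {[10,15],[13,16]} hit by 15; {[22,23]} hit by 23.
Points: 3, 9, 15, 23 (4 total).

4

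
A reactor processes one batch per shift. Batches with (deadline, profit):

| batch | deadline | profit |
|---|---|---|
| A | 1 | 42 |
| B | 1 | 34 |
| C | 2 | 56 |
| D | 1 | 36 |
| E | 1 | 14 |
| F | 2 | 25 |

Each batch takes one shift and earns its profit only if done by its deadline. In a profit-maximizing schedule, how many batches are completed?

2

By profit: C(d2,56), A(d1,42), D(d1,36), B(d1,34), F(d2,25), E(d1,14)
C→slot 2; A→slot 1; D skipped; B skipped; F skipped; E skipped.
2 of 6 scheduled.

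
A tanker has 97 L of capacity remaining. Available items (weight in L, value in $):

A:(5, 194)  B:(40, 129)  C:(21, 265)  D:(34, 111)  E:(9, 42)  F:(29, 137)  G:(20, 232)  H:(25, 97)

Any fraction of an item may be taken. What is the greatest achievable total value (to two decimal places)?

920.44

Sort by value per unit weight and fill in that order.
Ratios (sorted): A 38.80, C 12.62, G 11.60, F 4.72, E 4.67, H 3.88, D 3.26, B 3.23
take A (5 @ 194); take C (21 @ 265); take G (20 @ 232); take F (29 @ 137); take E (9 @ 42); take 13/25 of H → 50.44. Capacity used 97/97.
Total value = 920.44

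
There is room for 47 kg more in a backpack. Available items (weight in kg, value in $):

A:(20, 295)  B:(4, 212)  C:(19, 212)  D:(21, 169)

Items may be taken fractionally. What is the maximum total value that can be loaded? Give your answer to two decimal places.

Order: B (212/4=53.00) > A (295/20=14.75) > C (212/19=11.16) > D (169/21=8.05)
Fill: take B (4 @ 212) → take A (20 @ 295) → take C (19 @ 212) → take 4/21 of D → 32.19; 47/47 used.
Total value = 751.19

751.19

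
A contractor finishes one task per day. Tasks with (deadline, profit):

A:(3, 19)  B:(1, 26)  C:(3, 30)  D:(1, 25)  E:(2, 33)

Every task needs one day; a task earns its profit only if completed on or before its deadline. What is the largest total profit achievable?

Take jobs in profit order; each goes to the latest open slot no later than its deadline.
Profit order: E=33 C=30 B=26 D=25 A=19
Assign: E→slot 2, C→slot 3, B→slot 1, D skipped, A skipped.
Slots: [1:B] [2:E] [3:C]
Profit = 26 + 33 + 30 = 89

89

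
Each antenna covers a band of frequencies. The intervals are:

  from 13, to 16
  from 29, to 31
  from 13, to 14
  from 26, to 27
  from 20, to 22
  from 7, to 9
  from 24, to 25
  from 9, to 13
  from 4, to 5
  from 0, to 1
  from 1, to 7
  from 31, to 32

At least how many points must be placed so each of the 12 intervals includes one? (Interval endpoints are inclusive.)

8

Process intervals by earliest right end; each time one isn't hit yet, stab at its right endpoint.
By right end: [0,1]  [4,5]  [1,7]  [7,9]  [9,13]  [13,14]  [13,16]  [20,22]  [24,25]  [26,27]  [29,31]  [31,32]
[0,1] uncovered → point at 1; [4,5] uncovered → point at 5; [7,9] uncovered → point at 9; [13,14] uncovered → point at 14; [20,22] uncovered → point at 22; [24,25] uncovered → point at 25; [26,27] uncovered → point at 27; [29,31] uncovered → point at 31.
Points: 1, 5, 9, 14, 22, 25, 27, 31 (8 total).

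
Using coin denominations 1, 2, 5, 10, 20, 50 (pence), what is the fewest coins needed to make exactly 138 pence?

138 = 2×50 + 1×20 + 1×10 + 1×5 + 1×2 + 1×1
Total coins = 2 + 1 + 1 + 1 + 1 + 1 = 7

7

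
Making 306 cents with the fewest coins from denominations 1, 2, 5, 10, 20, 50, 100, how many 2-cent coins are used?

306 − 3×100→6 − 1×5→1 − 1×1→0
Count of 2: 0

0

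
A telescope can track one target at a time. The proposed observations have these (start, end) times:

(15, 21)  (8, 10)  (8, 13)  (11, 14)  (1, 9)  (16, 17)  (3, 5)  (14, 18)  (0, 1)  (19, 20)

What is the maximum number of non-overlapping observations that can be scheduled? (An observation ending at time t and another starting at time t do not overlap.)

6

Order by finish time; keep every interval that doesn't clash with the previous kept one.
By end time: (0,1), (3,5), (1,9), (8,10), (8,13), (11,14), (16,17), (14,18), (19,20), (15,21).
Pick (0,1); next start ≥ 1 → (3,5); next start ≥ 5 → (8,10); next start ≥ 10 → (11,14); next start ≥ 14 → (16,17); next start ≥ 17 → (19,20).
Selected 6 observations.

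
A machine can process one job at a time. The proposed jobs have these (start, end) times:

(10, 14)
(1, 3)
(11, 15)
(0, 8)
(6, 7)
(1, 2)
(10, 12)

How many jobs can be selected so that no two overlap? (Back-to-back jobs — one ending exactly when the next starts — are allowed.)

Order by finish time; keep every interval that doesn't clash with the previous kept one.
By end time: (1,2), (1,3), (6,7), (0,8), (10,12), (10,14), (11,15).
Pick (1,2); next start ≥ 2 → (6,7); next start ≥ 7 → (10,12).
Selected 3 jobs.

3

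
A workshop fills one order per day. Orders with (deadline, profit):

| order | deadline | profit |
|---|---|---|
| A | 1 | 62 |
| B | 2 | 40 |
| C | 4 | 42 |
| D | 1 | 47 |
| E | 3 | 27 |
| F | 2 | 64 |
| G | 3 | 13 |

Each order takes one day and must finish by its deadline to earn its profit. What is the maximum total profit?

195

By profit: F(d2,64), A(d1,62), D(d1,47), C(d4,42), B(d2,40), E(d3,27), G(d3,13)
F→slot 2; A→slot 1; D skipped; C→slot 4; B skipped; E→slot 3; G skipped.
Profit = 62 + 64 + 27 + 42 = 195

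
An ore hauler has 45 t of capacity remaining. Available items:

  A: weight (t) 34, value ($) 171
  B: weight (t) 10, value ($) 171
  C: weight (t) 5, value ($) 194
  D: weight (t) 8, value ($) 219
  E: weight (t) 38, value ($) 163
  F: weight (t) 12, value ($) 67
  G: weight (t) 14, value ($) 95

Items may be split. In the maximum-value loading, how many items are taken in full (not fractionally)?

4

Greedy by value/weight ratio, highest first.
Order: C (194/5=38.80) > D (219/8=27.38) > B (171/10=17.10) > G (95/14=6.79) > F (67/12=5.58) > A (171/34=5.03) > E (163/38=4.29)
Fill: take C (5 @ 194) → take D (8 @ 219) → take B (10 @ 171) → take G (14 @ 95) → take 8/12 of F → 44.67; 45/45 used.
4 item(s) taken whole; one partial (take 8/12 of F).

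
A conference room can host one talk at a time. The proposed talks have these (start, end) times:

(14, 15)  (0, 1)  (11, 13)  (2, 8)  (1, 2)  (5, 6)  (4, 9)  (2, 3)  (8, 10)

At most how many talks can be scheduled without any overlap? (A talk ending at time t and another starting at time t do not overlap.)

Order by finish time; keep every interval that doesn't clash with the previous kept one.
Sorted by end: (0,1)  (1,2)  (2,3)  (5,6)  (2,8)  (4,9)  (8,10)  (11,13)  (14,15)
take (0,1); take (1,2); take (2,3); take (5,6); skip (4,9); take (8,10); take (11,13); take (14,15).
Selected 7 talks.

7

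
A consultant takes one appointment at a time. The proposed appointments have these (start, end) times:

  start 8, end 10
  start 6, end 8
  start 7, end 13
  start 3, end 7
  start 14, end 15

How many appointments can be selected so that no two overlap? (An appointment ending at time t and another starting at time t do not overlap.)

3

Greedy by earliest finish: after sorting by end time, pick each interval compatible with the last pick.
Sorted by end: (3,7)  (6,8)  (8,10)  (7,13)  (14,15)
take (3,7); skip (6,8); take (8,10); skip (7,13); take (14,15).
Selected 3 appointments.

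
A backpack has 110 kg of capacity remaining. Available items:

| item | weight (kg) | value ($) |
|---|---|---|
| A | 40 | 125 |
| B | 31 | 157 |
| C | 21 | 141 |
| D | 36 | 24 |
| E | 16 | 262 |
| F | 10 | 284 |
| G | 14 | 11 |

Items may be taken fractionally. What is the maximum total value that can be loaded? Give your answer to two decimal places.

944.00

Sort by value per unit weight and fill in that order.
Order: F (284/10=28.40) > E (262/16=16.38) > C (141/21=6.71) > B (157/31=5.06) > A (125/40=3.12) > G (11/14=0.79) > D (24/36=0.67)
Fill: take F (10 @ 284) → take E (16 @ 262) → take C (21 @ 141) → take B (31 @ 157) → take 32/40 of A → 100.00; 110/110 used.
Total value = 944.00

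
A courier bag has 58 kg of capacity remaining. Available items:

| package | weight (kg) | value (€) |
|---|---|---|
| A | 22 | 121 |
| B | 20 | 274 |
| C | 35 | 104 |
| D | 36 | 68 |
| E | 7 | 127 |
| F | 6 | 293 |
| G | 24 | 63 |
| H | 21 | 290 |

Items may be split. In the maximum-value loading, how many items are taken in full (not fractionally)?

Ratios (sorted): F 48.83, E 18.14, H 13.81, B 13.70, A 5.50, C 2.97, G 2.62, D 1.89
take F (6 @ 293); take E (7 @ 127); take H (21 @ 290); take B (20 @ 274); take 4/22 of A → 22.00. Capacity used 58/58.
4 item(s) taken whole; one partial (take 4/22 of A).

4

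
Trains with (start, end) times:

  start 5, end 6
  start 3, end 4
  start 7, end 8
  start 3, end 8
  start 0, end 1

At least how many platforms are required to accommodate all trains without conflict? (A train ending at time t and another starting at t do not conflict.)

2

Events (time:±→running): 0:+→1 1:-→0 3:+→1 3:+→2 … peak 2.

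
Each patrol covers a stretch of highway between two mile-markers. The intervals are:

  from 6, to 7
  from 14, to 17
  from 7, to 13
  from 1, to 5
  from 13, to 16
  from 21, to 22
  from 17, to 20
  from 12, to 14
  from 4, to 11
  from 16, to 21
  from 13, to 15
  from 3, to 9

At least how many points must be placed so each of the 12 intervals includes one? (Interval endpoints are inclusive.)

5

Sorted: [1,5] [6,7] [3,9] [4,11] [7,13] [12,14] [13,15] [13,16] [14,17] [17,20] [16,21] [21,22]
{[1,5]} hit by 5; {[6,7],[3,9],[4,11],[7,13]} hit by 7; {[12,14],[13,15],[13,16],[14,17]} hit by 14; {[17,20],[16,21]} hit by 20; {[21,22]} hit by 22.
Points: 5, 7, 14, 20, 22 (5 total).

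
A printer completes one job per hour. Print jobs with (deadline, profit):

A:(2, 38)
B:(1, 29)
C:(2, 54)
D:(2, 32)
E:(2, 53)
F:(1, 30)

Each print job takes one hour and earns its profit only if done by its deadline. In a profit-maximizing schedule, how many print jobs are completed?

Sort by profit descending; place each in the latest free slot ≤ its deadline.
Profit order: C=54 E=53 A=38 D=32 F=30 B=29
Assign: C→slot 2, E→slot 1, A skipped, D skipped, F skipped, B skipped.
Slots: [1:E] [2:C]
2 of 6 scheduled.

2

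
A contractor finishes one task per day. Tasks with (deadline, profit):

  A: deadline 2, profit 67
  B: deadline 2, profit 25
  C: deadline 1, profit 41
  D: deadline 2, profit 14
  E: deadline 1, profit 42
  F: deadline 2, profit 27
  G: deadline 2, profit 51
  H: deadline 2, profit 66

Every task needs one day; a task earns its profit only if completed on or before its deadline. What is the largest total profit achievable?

Sort by profit descending; place each in the latest free slot ≤ its deadline.
By profit: A(d2,67), H(d2,66), G(d2,51), E(d1,42), C(d1,41), F(d2,27), B(d2,25), D(d2,14)
A→slot 2; H→slot 1; G skipped; E skipped; C skipped; F skipped; B skipped; D skipped.
Profit = 66 + 67 = 133

133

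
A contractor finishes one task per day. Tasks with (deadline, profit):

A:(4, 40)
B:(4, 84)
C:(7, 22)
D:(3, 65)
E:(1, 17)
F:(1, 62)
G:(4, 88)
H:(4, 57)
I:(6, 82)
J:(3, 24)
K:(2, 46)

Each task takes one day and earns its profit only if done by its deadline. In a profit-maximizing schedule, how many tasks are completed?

6

Profit order: G=88 B=84 I=82 D=65 F=62 H=57 K=46 A=40 J=24 C=22 E=17
Assign: G→slot 4, B→slot 3, I→slot 6, D→slot 2, F→slot 1, H skipped, K skipped, A skipped, J skipped, C→slot 7, E skipped.
Slots: [1:F] [2:D] [3:B] [4:G] [6:I] [7:C]
6 of 11 scheduled.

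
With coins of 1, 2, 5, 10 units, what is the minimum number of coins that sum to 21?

3

Use the largest denomination that fits, subtract, and repeat.
21 = 2×10 + 1×1
Total coins = 2 + 1 = 3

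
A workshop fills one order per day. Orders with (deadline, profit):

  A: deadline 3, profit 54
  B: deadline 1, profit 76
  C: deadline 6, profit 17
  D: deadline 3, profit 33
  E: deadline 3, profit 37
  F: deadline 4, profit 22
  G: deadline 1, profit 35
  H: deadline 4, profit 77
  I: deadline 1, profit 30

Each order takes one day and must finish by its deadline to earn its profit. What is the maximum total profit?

261

Take jobs in profit order; each goes to the latest open slot no later than its deadline.
By profit: H(d4,77), B(d1,76), A(d3,54), E(d3,37), G(d1,35), D(d3,33), I(d1,30), F(d4,22), C(d6,17)
H→slot 4; B→slot 1; A→slot 3; E→slot 2; G skipped; D skipped; I skipped; F skipped; C→slot 6.
Profit = 76 + 37 + 54 + 77 + 17 = 261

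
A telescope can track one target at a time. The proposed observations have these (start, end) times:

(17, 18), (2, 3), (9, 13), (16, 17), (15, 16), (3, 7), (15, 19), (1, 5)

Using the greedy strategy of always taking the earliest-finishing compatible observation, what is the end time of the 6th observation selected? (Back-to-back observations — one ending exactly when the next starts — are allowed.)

Order by finish time; keep every interval that doesn't clash with the previous kept one.
By end time: (2,3), (1,5), (3,7), (9,13), (15,16), (16,17), (17,18), (15,19).
Pick (2,3); next start ≥ 3 → (3,7); next start ≥ 7 → (9,13); next start ≥ 13 → (15,16); next start ≥ 16 → (16,17); next start ≥ 17 → (17,18).
Selected: (2,3) (3,7) (9,13) (15,16) (16,17) (17,18)

18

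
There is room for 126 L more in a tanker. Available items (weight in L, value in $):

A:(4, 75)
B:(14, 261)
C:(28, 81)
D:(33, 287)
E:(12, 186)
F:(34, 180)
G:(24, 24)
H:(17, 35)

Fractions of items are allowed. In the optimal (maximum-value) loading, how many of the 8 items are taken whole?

Sort by value per unit weight and fill in that order.
Ratios (sorted): A 18.75, B 18.64, E 15.50, D 8.70, F 5.29, C 2.89, H 2.06, G 1.00
take A (4 @ 75); take B (14 @ 261); take E (12 @ 186); take D (33 @ 287); take F (34 @ 180); take C (28 @ 81); take 1/17 of H → 2.06. Capacity used 126/126.
6 item(s) taken whole; one partial (take 1/17 of H).

6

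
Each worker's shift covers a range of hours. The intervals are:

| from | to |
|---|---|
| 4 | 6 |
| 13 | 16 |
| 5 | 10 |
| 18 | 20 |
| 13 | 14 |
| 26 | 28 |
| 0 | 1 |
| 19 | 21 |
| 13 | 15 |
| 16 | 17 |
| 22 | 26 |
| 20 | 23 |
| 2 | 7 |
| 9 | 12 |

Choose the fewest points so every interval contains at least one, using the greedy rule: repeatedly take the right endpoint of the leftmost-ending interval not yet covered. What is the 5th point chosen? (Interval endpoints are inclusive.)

17

Process intervals by earliest right end; each time one isn't hit yet, stab at its right endpoint.
Sorted: [0,1] [4,6] [2,7] [5,10] [9,12] [13,14] [13,15] [13,16] [16,17] [18,20] [19,21] [20,23] [22,26] [26,28]
{[0,1]} hit by 1; {[4,6],[2,7],[5,10]} hit by 6; {[9,12]} hit by 12; {[13,14],[13,15],[13,16]} hit by 14; {[16,17]} hit by 17; {[18,20],[19,21],[20,23]} hit by 20; {[22,26],[26,28]} hit by 26.
Points: 1, 6, 12, 14, 17, 20, 26 (7 total).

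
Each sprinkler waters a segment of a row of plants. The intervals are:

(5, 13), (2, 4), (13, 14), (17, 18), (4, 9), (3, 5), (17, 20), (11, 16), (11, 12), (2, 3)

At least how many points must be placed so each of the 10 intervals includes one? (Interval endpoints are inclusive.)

By right end: [2,3]  [2,4]  [3,5]  [4,9]  [11,12]  [5,13]  [13,14]  [11,16]  [17,18]  [17,20]
[2,3] uncovered → point at 3; [4,9] uncovered → point at 9; [11,12] uncovered → point at 12; [13,14] uncovered → point at 14; [17,18] uncovered → point at 18.
Points: 3, 9, 12, 14, 18 (5 total).

5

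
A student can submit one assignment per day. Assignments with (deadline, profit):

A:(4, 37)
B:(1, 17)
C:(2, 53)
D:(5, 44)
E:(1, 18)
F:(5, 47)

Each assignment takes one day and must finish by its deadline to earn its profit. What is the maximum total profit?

199

Take jobs in profit order; each goes to the latest open slot no later than its deadline.
Profit order: C=53 F=47 D=44 A=37 E=18 B=17
Assign: C→slot 2, F→slot 5, D→slot 4, A→slot 3, E→slot 1, B skipped.
Slots: [1:E] [2:C] [3:A] [4:D] [5:F]
Profit = 18 + 53 + 37 + 44 + 47 = 199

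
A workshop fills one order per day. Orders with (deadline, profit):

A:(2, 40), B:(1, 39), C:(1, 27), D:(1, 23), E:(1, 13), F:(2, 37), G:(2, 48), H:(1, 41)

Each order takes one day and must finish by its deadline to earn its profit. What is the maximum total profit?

89

Take jobs in profit order; each goes to the latest open slot no later than its deadline.
Profit order: G=48 H=41 A=40 B=39 F=37 C=27 D=23 E=13
Assign: G→slot 2, H→slot 1, A skipped, B skipped, F skipped, C skipped, D skipped, E skipped.
Slots: [1:H] [2:G]
Profit = 41 + 48 = 89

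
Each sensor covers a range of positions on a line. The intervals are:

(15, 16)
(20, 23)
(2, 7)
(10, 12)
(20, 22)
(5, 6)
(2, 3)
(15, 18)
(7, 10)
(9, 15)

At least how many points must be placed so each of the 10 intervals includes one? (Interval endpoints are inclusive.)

Sorted: [2,3] [5,6] [2,7] [7,10] [10,12] [9,15] [15,16] [15,18] [20,22] [20,23]
{[2,3]} hit by 3; {[5,6],[2,7]} hit by 6; {[7,10],[10,12],[9,15]} hit by 10; {[15,16],[15,18]} hit by 16; {[20,22],[20,23]} hit by 22.
Points: 3, 6, 10, 16, 22 (5 total).

5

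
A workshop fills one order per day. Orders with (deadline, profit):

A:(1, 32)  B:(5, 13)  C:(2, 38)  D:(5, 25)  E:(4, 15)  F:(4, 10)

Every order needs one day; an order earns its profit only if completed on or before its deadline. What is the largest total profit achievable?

Profit order: C=38 A=32 D=25 E=15 B=13 F=10
Assign: C→slot 2, A→slot 1, D→slot 5, E→slot 4, B→slot 3, F skipped.
Slots: [1:A] [2:C] [3:B] [4:E] [5:D]
Profit = 32 + 38 + 13 + 15 + 25 = 123

123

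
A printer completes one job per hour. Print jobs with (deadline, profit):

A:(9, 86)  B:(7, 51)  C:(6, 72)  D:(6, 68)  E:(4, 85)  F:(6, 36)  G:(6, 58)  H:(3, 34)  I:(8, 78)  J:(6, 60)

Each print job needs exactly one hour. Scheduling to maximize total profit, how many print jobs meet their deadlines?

9

Take jobs in profit order; each goes to the latest open slot no later than its deadline.
By profit: A(d9,86), E(d4,85), I(d8,78), C(d6,72), D(d6,68), J(d6,60), G(d6,58), B(d7,51), F(d6,36), H(d3,34)
A→slot 9; E→slot 4; I→slot 8; C→slot 6; D→slot 5; J→slot 3; G→slot 2; B→slot 7; F→slot 1; H skipped.
9 of 10 scheduled.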